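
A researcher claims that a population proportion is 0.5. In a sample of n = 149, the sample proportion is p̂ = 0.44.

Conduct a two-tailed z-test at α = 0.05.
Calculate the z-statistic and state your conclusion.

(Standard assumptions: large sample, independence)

Answer: z = -1.4648, fail to reject H₀

Derivation:
H₀: p = 0.5, H₁: p ≠ 0.5
Standard error: SE = √(p₀(1-p₀)/n) = √(0.5×0.5/149) = 0.040962
z-statistic: z = (p̂ - p₀)/SE = (0.44 - 0.5)/0.040962 = -1.4648
Critical value: z_0.025 = ±1.960
p-value = 0.1430
Decision: fail to reject H₀ at α = 0.05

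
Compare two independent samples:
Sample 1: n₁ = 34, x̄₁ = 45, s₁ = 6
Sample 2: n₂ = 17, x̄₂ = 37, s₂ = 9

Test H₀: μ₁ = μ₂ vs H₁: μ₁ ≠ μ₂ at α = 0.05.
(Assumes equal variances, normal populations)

Answer: t = 3.7825, reject H₀

Derivation:
Pooled variance: s²_p = [33×6² + 16×9²]/(49) = 50.6939
s_p = 7.1200
SE = s_p×√(1/n₁ + 1/n₂) = 7.1200×√(1/34 + 1/17) = 2.1150
t = (x̄₁ - x̄₂)/SE = (45 - 37)/2.1150 = 3.7825
df = 49, t-critical = ±2.010
Decision: reject H₀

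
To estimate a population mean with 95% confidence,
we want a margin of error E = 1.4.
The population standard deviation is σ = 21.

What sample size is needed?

Answer: n = 865

Derivation:
z_0.025 = 1.960
n = (z×σ/E)² = (1.960×21/1.4)²
n = 864.3600
Round up: n = 865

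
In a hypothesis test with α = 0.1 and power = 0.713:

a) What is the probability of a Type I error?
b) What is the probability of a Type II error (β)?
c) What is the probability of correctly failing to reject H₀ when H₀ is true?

Answer: a) 0.1, b) 0.287, c) 0.9

Derivation:
a) Type I error probability = α = 0.1
b) Power = P(reject H₀ | H₁ true) = 1 - β = 0.713, so Type II error probability = β = 1 - Power = 0.287
c) P(fail to reject H₀ | H₀ true) = 1 - α = 0.9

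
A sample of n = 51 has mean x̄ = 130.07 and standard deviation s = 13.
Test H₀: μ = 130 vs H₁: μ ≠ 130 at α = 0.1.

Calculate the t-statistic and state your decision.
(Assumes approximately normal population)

df = n - 1 = 50
SE = s/√n = 13/√51 = 1.8204
t = (x̄ - μ₀)/SE = (130.07 - 130)/1.8204 = 0.0385
Critical value: t_{0.05,50} = ±1.676
p-value ≈ 0.9694
Decision: fail to reject H₀

Answer: t = 0.0385, fail to reject H₀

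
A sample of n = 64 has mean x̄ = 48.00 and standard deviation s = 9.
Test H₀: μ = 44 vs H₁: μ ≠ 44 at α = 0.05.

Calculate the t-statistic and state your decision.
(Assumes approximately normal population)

df = n - 1 = 63
SE = s/√n = 9/√64 = 1.1250
t = (x̄ - μ₀)/SE = (48.00 - 44)/1.1250 = 3.5556
Critical value: t_{0.025,63} = ±1.998
p-value ≈ 0.0007
Decision: reject H₀

Answer: t = 3.5556, reject H₀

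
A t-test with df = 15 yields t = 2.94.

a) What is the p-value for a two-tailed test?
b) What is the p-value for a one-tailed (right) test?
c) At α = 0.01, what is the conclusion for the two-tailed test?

Answer: a) 0.0101, b) 0.0051, c) fail to reject H₀

Derivation:
Using t-distribution with df = 15:
a) Two-tailed: p = 2×P(T > 2.94) = 0.0101
b) One-tailed: p = P(T > 2.94) = 0.0051
c) 0.0101 ≥ 0.01, fail to reject H₀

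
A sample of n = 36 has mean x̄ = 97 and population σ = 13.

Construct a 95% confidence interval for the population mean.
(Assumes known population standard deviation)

Answer: (92.7533, 101.2467)

Derivation:
Confidence level: 95%, α = 0.05
z_0.025 = 1.960
SE = σ/√n = 13/√36 = 2.1667
Margin of error = 1.960 × 2.1667 = 4.2467
CI: x̄ ± margin = 97 ± 4.2467
CI: (92.7533, 101.2467)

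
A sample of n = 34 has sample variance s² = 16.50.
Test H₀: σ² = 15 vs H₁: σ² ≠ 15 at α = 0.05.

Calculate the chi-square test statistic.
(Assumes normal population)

df = n - 1 = 33
χ² = (n-1)s²/σ₀² = 33×16.50/15 = 36.3000
Critical values: χ²_{0.975,33} = 19.047, χ²_{0.025,33} = 50.725
Rejection region: χ² < 19.047 or χ² > 50.725
Decision: fail to reject H₀

Answer: χ² = 36.3000, fail to reject H₀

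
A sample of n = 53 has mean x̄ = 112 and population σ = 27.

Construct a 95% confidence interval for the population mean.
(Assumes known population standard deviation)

Confidence level: 95%, α = 0.05
z_0.025 = 1.960
SE = σ/√n = 27/√53 = 3.7087
Margin of error = 1.960 × 3.7087 = 7.2691
CI: x̄ ± margin = 112 ± 7.2691
CI: (104.7309, 119.2691)

Answer: (104.7309, 119.2691)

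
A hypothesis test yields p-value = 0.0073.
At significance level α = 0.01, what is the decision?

Compare p-value to α:
0.0073 < 0.01
Decision: reject H₀

Answer: reject H₀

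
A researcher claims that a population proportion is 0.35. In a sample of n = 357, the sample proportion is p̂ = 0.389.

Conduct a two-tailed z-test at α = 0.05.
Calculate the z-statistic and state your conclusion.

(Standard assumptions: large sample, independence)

H₀: p = 0.35, H₁: p ≠ 0.35
Standard error: SE = √(p₀(1-p₀)/n) = √(0.35×0.65/357) = 0.025244
z-statistic: z = (p̂ - p₀)/SE = (0.389 - 0.35)/0.025244 = 1.5449
Critical value: z_0.025 = ±1.960
p-value = 0.1224
Decision: fail to reject H₀ at α = 0.05

Answer: z = 1.5449, fail to reject H₀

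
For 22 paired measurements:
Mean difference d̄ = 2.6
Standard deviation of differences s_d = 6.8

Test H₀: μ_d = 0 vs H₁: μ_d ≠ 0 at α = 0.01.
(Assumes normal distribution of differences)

df = n - 1 = 21
SE = s_d/√n = 6.8/√22 = 1.4498
t = d̄/SE = 2.6/1.4498 = 1.7934
Critical value: t_{0.005,21} = ±2.831
p-value ≈ 0.0873
Decision: fail to reject H₀

Answer: t = 1.7934, fail to reject H₀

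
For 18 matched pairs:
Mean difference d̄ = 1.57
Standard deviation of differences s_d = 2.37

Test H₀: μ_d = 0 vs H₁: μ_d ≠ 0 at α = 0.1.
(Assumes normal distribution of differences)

Answer: t = 2.8106, reject H₀

Derivation:
df = n - 1 = 17
SE = s_d/√n = 2.37/√18 = 0.5586
t = d̄/SE = 1.57/0.5586 = 2.8106
Critical value: t_{0.05,17} = ±1.740
p-value ≈ 0.0120
Decision: reject H₀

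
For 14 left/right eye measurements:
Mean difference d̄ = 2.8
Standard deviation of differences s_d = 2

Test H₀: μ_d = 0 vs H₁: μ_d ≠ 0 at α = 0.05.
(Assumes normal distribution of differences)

df = n - 1 = 13
SE = s_d/√n = 2/√14 = 0.5345
t = d̄/SE = 2.8/0.5345 = 5.2385
Critical value: t_{0.025,13} = ±2.160
p-value ≈ 0.0002
Decision: reject H₀

Answer: t = 5.2385, reject H₀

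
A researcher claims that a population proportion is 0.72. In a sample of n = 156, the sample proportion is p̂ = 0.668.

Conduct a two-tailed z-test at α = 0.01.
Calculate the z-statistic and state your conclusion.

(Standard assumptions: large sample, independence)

Answer: z = -1.4465, fail to reject H₀

Derivation:
H₀: p = 0.72, H₁: p ≠ 0.72
Standard error: SE = √(p₀(1-p₀)/n) = √(0.72×0.28/156) = 0.035949
z-statistic: z = (p̂ - p₀)/SE = (0.668 - 0.72)/0.035949 = -1.4465
Critical value: z_0.005 = ±2.576
p-value = 0.1480
Decision: fail to reject H₀ at α = 0.01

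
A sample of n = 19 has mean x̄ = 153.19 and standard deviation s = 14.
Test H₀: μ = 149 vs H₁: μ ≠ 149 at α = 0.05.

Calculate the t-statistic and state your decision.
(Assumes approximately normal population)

df = n - 1 = 18
SE = s/√n = 14/√19 = 3.2118
t = (x̄ - μ₀)/SE = (153.19 - 149)/3.2118 = 1.3046
Critical value: t_{0.025,18} = ±2.101
p-value ≈ 0.2085
Decision: fail to reject H₀

Answer: t = 1.3046, fail to reject H₀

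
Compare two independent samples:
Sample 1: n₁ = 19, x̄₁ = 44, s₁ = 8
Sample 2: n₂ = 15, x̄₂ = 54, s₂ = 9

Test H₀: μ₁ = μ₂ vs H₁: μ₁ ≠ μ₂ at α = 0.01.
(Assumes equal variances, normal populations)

Answer: t = -3.4255, reject H₀

Derivation:
Pooled variance: s²_p = [18×8² + 14×9²]/(32) = 71.4375
s_p = 8.4521
SE = s_p×√(1/n₁ + 1/n₂) = 8.4521×√(1/19 + 1/15) = 2.9193
t = (x̄₁ - x̄₂)/SE = (44 - 54)/2.9193 = -3.4255
df = 32, t-critical = ±2.738
Decision: reject H₀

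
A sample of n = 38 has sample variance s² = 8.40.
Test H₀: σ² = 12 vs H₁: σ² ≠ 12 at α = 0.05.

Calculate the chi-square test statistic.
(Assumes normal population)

Answer: χ² = 25.9000, fail to reject H₀

Derivation:
df = n - 1 = 37
χ² = (n-1)s²/σ₀² = 37×8.40/12 = 25.9000
Critical values: χ²_{0.975,37} = 22.106, χ²_{0.025,37} = 55.668
Rejection region: χ² < 22.106 or χ² > 55.668
Decision: fail to reject H₀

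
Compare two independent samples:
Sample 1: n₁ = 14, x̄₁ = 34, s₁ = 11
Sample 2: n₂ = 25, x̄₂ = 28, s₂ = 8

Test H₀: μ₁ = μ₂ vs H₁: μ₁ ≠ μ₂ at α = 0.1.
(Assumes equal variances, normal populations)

Pooled variance: s²_p = [13×11² + 24×8²]/(37) = 84.0270
s_p = 9.1666
SE = s_p×√(1/n₁ + 1/n₂) = 9.1666×√(1/14 + 1/25) = 3.0599
t = (x̄₁ - x̄₂)/SE = (34 - 28)/3.0599 = 1.9608
df = 37, t-critical = ±1.687
Decision: reject H₀

Answer: t = 1.9608, reject H₀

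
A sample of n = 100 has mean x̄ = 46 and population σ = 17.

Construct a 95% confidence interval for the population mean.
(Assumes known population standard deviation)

Confidence level: 95%, α = 0.05
z_0.025 = 1.960
SE = σ/√n = 17/√100 = 1.7000
Margin of error = 1.960 × 1.7000 = 3.3320
CI: x̄ ± margin = 46 ± 3.3320
CI: (42.6680, 49.3320)

Answer: (42.6680, 49.3320)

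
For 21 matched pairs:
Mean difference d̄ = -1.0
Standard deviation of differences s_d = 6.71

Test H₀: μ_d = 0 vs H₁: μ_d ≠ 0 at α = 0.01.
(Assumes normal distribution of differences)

Answer: t = -0.6830, fail to reject H₀

Derivation:
df = n - 1 = 20
SE = s_d/√n = 6.71/√21 = 1.4642
t = d̄/SE = -1.0/1.4642 = -0.6830
Critical value: t_{0.005,20} = ±2.845
p-value ≈ 0.5024
Decision: fail to reject H₀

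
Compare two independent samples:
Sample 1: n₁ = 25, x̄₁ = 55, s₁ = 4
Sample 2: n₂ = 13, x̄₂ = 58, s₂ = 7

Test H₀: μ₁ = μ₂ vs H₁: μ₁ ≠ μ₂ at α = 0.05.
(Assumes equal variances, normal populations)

Answer: t = -1.6884, fail to reject H₀

Derivation:
Pooled variance: s²_p = [24×4² + 12×7²]/(36) = 27.0000
s_p = 5.1962
SE = s_p×√(1/n₁ + 1/n₂) = 5.1962×√(1/25 + 1/13) = 1.7768
t = (x̄₁ - x̄₂)/SE = (55 - 58)/1.7768 = -1.6884
df = 36, t-critical = ±2.028
Decision: fail to reject H₀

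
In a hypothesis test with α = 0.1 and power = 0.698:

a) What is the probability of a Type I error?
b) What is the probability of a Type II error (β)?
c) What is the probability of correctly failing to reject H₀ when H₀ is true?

a) Type I error probability = α = 0.1
b) Power = P(reject H₀ | H₁ true) = 1 - β = 0.698, so Type II error probability = β = 1 - Power = 0.302
c) P(fail to reject H₀ | H₀ true) = 1 - α = 0.9

Answer: a) 0.1, b) 0.302, c) 0.9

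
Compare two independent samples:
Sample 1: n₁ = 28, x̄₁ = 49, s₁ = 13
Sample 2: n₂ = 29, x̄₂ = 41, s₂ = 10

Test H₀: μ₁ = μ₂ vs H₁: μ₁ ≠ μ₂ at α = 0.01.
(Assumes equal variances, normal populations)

Answer: t = 2.6097, fail to reject H₀

Derivation:
Pooled variance: s²_p = [27×13² + 28×10²]/(55) = 133.8727
s_p = 11.5703
SE = s_p×√(1/n₁ + 1/n₂) = 11.5703×√(1/28 + 1/29) = 3.0655
t = (x̄₁ - x̄₂)/SE = (49 - 41)/3.0655 = 2.6097
df = 55, t-critical = ±2.668
Decision: fail to reject H₀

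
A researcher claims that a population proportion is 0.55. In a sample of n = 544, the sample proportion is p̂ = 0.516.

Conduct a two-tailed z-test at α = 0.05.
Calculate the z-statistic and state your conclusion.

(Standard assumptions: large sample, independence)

Answer: z = -1.5940, fail to reject H₀

Derivation:
H₀: p = 0.55, H₁: p ≠ 0.55
Standard error: SE = √(p₀(1-p₀)/n) = √(0.55×0.45/544) = 0.021330
z-statistic: z = (p̂ - p₀)/SE = (0.516 - 0.55)/0.021330 = -1.5940
Critical value: z_0.025 = ±1.960
p-value = 0.1109
Decision: fail to reject H₀ at α = 0.05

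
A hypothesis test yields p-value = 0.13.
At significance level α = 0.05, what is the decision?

Answer: fail to reject H₀

Derivation:
Compare p-value to α:
0.13 ≥ 0.05
Decision: fail to reject H₀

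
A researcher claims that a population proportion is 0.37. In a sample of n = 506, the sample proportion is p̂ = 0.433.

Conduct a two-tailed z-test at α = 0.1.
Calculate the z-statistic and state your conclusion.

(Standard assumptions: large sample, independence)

H₀: p = 0.37, H₁: p ≠ 0.37
Standard error: SE = √(p₀(1-p₀)/n) = √(0.37×0.63/506) = 0.021463
z-statistic: z = (p̂ - p₀)/SE = (0.433 - 0.37)/0.021463 = 2.9353
Critical value: z_0.05 = ±1.645
p-value = 0.0033
Decision: reject H₀ at α = 0.1

Answer: z = 2.9353, reject H₀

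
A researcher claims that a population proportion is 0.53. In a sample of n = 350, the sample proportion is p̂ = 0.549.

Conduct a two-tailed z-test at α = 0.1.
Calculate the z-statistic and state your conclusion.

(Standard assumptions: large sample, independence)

Answer: z = 0.7122, fail to reject H₀

Derivation:
H₀: p = 0.53, H₁: p ≠ 0.53
Standard error: SE = √(p₀(1-p₀)/n) = √(0.53×0.47/350) = 0.026678
z-statistic: z = (p̂ - p₀)/SE = (0.549 - 0.53)/0.026678 = 0.7122
Critical value: z_0.05 = ±1.645
p-value = 0.4763
Decision: fail to reject H₀ at α = 0.1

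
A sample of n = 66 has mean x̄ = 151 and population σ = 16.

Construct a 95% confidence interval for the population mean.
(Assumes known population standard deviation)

Answer: (147.1398, 154.8602)

Derivation:
Confidence level: 95%, α = 0.05
z_0.025 = 1.960
SE = σ/√n = 16/√66 = 1.9695
Margin of error = 1.960 × 1.9695 = 3.8602
CI: x̄ ± margin = 151 ± 3.8602
CI: (147.1398, 154.8602)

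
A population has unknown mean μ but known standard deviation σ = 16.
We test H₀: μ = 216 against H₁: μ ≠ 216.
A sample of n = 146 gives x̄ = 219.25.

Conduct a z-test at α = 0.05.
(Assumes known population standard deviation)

Answer: z = 2.4543, reject H₀

Derivation:
Standard error: SE = σ/√n = 16/√146 = 1.3242
z-statistic: z = (x̄ - μ₀)/SE = (219.25 - 216)/1.3242 = 2.4543
Critical value: ±1.960
p-value = 0.0141
Decision: reject H₀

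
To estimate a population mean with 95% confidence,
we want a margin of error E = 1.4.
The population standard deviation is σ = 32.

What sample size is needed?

z_0.025 = 1.960
n = (z×σ/E)² = (1.960×32/1.4)²
n = 2007.0400
Round up: n = 2008

Answer: n = 2008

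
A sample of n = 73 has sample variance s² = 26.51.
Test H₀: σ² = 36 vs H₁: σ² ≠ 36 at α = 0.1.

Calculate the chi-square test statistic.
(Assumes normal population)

Answer: χ² = 53.0200, reject H₀

Derivation:
df = n - 1 = 72
χ² = (n-1)s²/σ₀² = 72×26.51/36 = 53.0200
Critical values: χ²_{0.95,72} = 53.462, χ²_{0.05,72} = 92.808
Rejection region: χ² < 53.462 or χ² > 92.808
Decision: reject H₀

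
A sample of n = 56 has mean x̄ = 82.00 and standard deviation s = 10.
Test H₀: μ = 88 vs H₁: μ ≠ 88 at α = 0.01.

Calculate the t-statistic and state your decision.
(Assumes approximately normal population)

Answer: t = -4.4900, reject H₀

Derivation:
df = n - 1 = 55
SE = s/√n = 10/√56 = 1.3363
t = (x̄ - μ₀)/SE = (82.00 - 88)/1.3363 = -4.4900
Critical value: t_{0.005,55} = ±2.668
p-value < 0.0001
Decision: reject H₀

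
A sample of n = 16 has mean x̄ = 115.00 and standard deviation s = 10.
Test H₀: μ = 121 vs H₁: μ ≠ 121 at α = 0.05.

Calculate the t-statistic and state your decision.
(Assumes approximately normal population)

Answer: t = -2.4000, reject H₀

Derivation:
df = n - 1 = 15
SE = s/√n = 10/√16 = 2.5000
t = (x̄ - μ₀)/SE = (115.00 - 121)/2.5000 = -2.4000
Critical value: t_{0.025,15} = ±2.131
p-value ≈ 0.0298
Decision: reject H₀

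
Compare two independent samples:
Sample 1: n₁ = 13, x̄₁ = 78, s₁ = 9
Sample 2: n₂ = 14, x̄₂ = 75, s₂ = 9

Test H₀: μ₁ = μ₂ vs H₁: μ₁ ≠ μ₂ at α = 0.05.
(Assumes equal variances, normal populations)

Answer: t = 0.8654, fail to reject H₀

Derivation:
Pooled variance: s²_p = [12×9² + 13×9²]/(25) = 81.0000
s_p = 9.0000
SE = s_p×√(1/n₁ + 1/n₂) = 9.0000×√(1/13 + 1/14) = 3.4665
t = (x̄₁ - x̄₂)/SE = (78 - 75)/3.4665 = 0.8654
df = 25, t-critical = ±2.060
Decision: fail to reject H₀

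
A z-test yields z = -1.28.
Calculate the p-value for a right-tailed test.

Answer: p-value ≈ 0.8997

Derivation:
For z = -1.28:
p = P(Z > -1.28) = 1 - Φ(-1.28) = 0.8997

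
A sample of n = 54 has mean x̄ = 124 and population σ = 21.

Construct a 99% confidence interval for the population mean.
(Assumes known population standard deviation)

Answer: (116.6386, 131.3614)

Derivation:
Confidence level: 99%, α = 0.01
z_0.005 = 2.576
SE = σ/√n = 21/√54 = 2.8577
Margin of error = 2.576 × 2.8577 = 7.3614
CI: x̄ ± margin = 124 ± 7.3614
CI: (116.6386, 131.3614)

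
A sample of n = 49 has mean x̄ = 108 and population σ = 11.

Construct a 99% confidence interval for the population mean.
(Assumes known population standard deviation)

Answer: (103.9521, 112.0479)

Derivation:
Confidence level: 99%, α = 0.01
z_0.005 = 2.576
SE = σ/√n = 11/√49 = 1.5714
Margin of error = 2.576 × 1.5714 = 4.0479
CI: x̄ ± margin = 108 ± 4.0479
CI: (103.9521, 112.0479)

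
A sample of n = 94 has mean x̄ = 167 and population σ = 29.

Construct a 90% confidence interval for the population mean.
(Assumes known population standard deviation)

Answer: (162.0796, 171.9204)

Derivation:
Confidence level: 90%, α = 0.1
z_0.05 = 1.645
SE = σ/√n = 29/√94 = 2.9911
Margin of error = 1.645 × 2.9911 = 4.9204
CI: x̄ ± margin = 167 ± 4.9204
CI: (162.0796, 171.9204)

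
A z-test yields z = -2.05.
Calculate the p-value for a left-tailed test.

Answer: p-value ≈ 0.0202

Derivation:
For z = -2.05:
p = P(Z < -2.05) = Φ(-2.05) = 0.0202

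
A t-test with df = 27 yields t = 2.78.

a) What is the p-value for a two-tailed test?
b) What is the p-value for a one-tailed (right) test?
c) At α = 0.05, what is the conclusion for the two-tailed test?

Using t-distribution with df = 27:
a) Two-tailed: p = 2×P(T > 2.78) = 0.0098
b) One-tailed: p = P(T > 2.78) = 0.0049
c) 0.0098 < 0.05, reject H₀

Answer: a) 0.0098, b) 0.0049, c) reject H₀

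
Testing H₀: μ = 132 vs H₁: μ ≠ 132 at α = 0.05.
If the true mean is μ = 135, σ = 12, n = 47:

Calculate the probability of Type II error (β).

SE = σ/√n = 12/√47 = 1.7504
Critical values: μ₀ ± z_0.025×SE = 132 ± 1.960×1.7504
Acceptance region: (128.5692, 135.4308)
Under H₁ (μ = 135): z_high = (135.4308 - 135)/1.7504 = 0.2461, z_low = (128.5692 - 135)/1.7504 = -3.6739
β = P(not reject | H₁) = Φ(0.2461) - Φ(-3.6739) ≈ 0.5971

Answer: β ≈ 0.5971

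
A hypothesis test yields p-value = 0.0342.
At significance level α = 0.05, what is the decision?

Compare p-value to α:
0.0342 < 0.05
Decision: reject H₀

Answer: reject H₀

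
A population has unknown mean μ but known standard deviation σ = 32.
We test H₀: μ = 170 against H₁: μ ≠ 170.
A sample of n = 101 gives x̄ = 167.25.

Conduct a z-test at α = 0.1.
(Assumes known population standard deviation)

Answer: z = -0.8637, fail to reject H₀

Derivation:
Standard error: SE = σ/√n = 32/√101 = 3.1841
z-statistic: z = (x̄ - μ₀)/SE = (167.25 - 170)/3.1841 = -0.8637
Critical value: ±1.645
p-value = 0.3878
Decision: fail to reject H₀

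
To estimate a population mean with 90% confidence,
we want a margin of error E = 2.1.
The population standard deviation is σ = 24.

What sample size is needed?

Answer: n = 354

Derivation:
z_0.05 = 1.645
n = (z×σ/E)² = (1.645×24/2.1)²
n = 353.4400
Round up: n = 354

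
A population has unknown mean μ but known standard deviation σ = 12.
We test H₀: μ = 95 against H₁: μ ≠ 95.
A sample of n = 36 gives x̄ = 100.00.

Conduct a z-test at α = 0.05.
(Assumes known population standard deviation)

Answer: z = 2.5000, reject H₀

Derivation:
Standard error: SE = σ/√n = 12/√36 = 2.0000
z-statistic: z = (x̄ - μ₀)/SE = (100.00 - 95)/2.0000 = 2.5000
Critical value: ±1.960
p-value = 0.0124
Decision: reject H₀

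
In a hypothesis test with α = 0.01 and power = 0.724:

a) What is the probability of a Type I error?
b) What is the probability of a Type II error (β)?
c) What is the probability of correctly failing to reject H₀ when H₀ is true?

Answer: a) 0.01, b) 0.276, c) 0.99

Derivation:
a) Type I error probability = α = 0.01
b) Power = P(reject H₀ | H₁ true) = 1 - β = 0.724, so Type II error probability = β = 1 - Power = 0.276
c) P(fail to reject H₀ | H₀ true) = 1 - α = 0.99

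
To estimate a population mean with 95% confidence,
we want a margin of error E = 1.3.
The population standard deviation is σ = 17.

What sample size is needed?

z_0.025 = 1.960
n = (z×σ/E)² = (1.960×17/1.3)²
n = 656.9363
Round up: n = 657

Answer: n = 657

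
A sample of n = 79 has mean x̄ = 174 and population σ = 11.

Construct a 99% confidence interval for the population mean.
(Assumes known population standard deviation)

Answer: (170.8119, 177.1881)

Derivation:
Confidence level: 99%, α = 0.01
z_0.005 = 2.576
SE = σ/√n = 11/√79 = 1.2376
Margin of error = 2.576 × 1.2376 = 3.1881
CI: x̄ ± margin = 174 ± 3.1881
CI: (170.8119, 177.1881)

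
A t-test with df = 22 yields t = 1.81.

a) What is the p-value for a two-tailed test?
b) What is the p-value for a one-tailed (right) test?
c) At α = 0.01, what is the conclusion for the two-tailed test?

Answer: a) 0.0840, b) 0.0420, c) fail to reject H₀

Derivation:
Using t-distribution with df = 22:
a) Two-tailed: p = 2×P(T > 1.81) = 0.0840
b) One-tailed: p = P(T > 1.81) = 0.0420
c) 0.0840 ≥ 0.01, fail to reject H₀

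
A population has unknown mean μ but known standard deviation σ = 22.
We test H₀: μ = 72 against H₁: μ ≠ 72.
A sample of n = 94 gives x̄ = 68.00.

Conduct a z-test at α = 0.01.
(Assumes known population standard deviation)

Standard error: SE = σ/√n = 22/√94 = 2.2691
z-statistic: z = (x̄ - μ₀)/SE = (68.00 - 72)/2.2691 = -1.7628
Critical value: ±2.576
p-value = 0.0779
Decision: fail to reject H₀

Answer: z = -1.7628, fail to reject H₀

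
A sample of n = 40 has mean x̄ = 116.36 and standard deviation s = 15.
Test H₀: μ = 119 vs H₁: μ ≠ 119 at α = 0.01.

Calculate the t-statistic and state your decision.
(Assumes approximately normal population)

Answer: t = -1.1131, fail to reject H₀

Derivation:
df = n - 1 = 39
SE = s/√n = 15/√40 = 2.3717
t = (x̄ - μ₀)/SE = (116.36 - 119)/2.3717 = -1.1131
Critical value: t_{0.005,39} = ±2.708
p-value ≈ 0.2725
Decision: fail to reject H₀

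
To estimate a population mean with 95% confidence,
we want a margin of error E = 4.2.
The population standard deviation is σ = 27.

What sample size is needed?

Answer: n = 159

Derivation:
z_0.025 = 1.960
n = (z×σ/E)² = (1.960×27/4.2)²
n = 158.7600
Round up: n = 159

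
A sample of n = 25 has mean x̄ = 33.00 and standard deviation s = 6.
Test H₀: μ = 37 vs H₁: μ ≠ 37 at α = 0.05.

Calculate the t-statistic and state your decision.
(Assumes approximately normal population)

df = n - 1 = 24
SE = s/√n = 6/√25 = 1.2000
t = (x̄ - μ₀)/SE = (33.00 - 37)/1.2000 = -3.3333
Critical value: t_{0.025,24} = ±2.064
p-value ≈ 0.0028
Decision: reject H₀

Answer: t = -3.3333, reject H₀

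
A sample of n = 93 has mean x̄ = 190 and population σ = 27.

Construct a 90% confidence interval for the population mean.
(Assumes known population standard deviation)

Confidence level: 90%, α = 0.1
z_0.05 = 1.645
SE = σ/√n = 27/√93 = 2.7998
Margin of error = 1.645 × 2.7998 = 4.6057
CI: x̄ ± margin = 190 ± 4.6057
CI: (185.3943, 194.6057)

Answer: (185.3943, 194.6057)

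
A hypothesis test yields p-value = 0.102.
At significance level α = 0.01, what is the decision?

Answer: fail to reject H₀

Derivation:
Compare p-value to α:
0.102 ≥ 0.01
Decision: fail to reject H₀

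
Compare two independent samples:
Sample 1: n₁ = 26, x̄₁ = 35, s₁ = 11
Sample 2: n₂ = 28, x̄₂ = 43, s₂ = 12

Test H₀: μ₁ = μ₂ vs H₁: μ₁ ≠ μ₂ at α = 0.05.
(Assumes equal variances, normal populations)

Pooled variance: s²_p = [25×11² + 27×12²]/(52) = 132.9423
s_p = 11.5301
SE = s_p×√(1/n₁ + 1/n₂) = 11.5301×√(1/26 + 1/28) = 3.1403
t = (x̄₁ - x̄₂)/SE = (35 - 43)/3.1403 = -2.5475
df = 52, t-critical = ±2.007
Decision: reject H₀

Answer: t = -2.5475, reject H₀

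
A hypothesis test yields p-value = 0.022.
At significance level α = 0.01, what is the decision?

Answer: fail to reject H₀

Derivation:
Compare p-value to α:
0.022 ≥ 0.01
Decision: fail to reject H₀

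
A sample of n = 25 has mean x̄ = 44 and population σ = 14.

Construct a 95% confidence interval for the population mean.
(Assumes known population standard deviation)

Confidence level: 95%, α = 0.05
z_0.025 = 1.960
SE = σ/√n = 14/√25 = 2.8000
Margin of error = 1.960 × 2.8000 = 5.4880
CI: x̄ ± margin = 44 ± 5.4880
CI: (38.5120, 49.4880)

Answer: (38.5120, 49.4880)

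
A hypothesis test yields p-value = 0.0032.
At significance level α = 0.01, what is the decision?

Compare p-value to α:
0.0032 < 0.01
Decision: reject H₀

Answer: reject H₀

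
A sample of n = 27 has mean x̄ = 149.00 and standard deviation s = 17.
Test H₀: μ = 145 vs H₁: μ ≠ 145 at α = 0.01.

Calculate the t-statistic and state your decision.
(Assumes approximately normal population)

Answer: t = 1.2226, fail to reject H₀

Derivation:
df = n - 1 = 26
SE = s/√n = 17/√27 = 3.2717
t = (x̄ - μ₀)/SE = (149.00 - 145)/3.2717 = 1.2226
Critical value: t_{0.005,26} = ±2.779
p-value ≈ 0.2324
Decision: fail to reject H₀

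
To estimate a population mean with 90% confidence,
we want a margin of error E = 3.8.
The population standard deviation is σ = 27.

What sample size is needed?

z_0.05 = 1.645
n = (z×σ/E)² = (1.645×27/3.8)²
n = 136.6130
Round up: n = 137

Answer: n = 137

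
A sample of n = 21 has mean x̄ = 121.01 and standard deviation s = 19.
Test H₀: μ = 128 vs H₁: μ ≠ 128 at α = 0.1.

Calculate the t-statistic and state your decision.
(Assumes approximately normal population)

Answer: t = -1.6859, fail to reject H₀

Derivation:
df = n - 1 = 20
SE = s/√n = 19/√21 = 4.1461
t = (x̄ - μ₀)/SE = (121.01 - 128)/4.1461 = -1.6859
Critical value: t_{0.05,20} = ±1.725
p-value ≈ 0.1074
Decision: fail to reject H₀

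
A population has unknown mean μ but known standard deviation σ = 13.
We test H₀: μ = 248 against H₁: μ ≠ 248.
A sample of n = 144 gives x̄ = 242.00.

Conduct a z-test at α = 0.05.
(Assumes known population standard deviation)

Answer: z = -5.5386, reject H₀

Derivation:
Standard error: SE = σ/√n = 13/√144 = 1.0833
z-statistic: z = (x̄ - μ₀)/SE = (242.00 - 248)/1.0833 = -5.5386
Critical value: ±1.960
p-value < 0.0001
Decision: reject H₀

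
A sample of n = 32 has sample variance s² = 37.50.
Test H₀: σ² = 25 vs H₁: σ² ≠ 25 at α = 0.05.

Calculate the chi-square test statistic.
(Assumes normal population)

Answer: χ² = 46.5000, fail to reject H₀

Derivation:
df = n - 1 = 31
χ² = (n-1)s²/σ₀² = 31×37.50/25 = 46.5000
Critical values: χ²_{0.975,31} = 17.539, χ²_{0.025,31} = 48.232
Rejection region: χ² < 17.539 or χ² > 48.232
Decision: fail to reject H₀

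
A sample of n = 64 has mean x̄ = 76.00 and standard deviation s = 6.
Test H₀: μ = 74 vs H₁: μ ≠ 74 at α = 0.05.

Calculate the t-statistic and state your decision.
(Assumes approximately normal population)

Answer: t = 2.6667, reject H₀

Derivation:
df = n - 1 = 63
SE = s/√n = 6/√64 = 0.7500
t = (x̄ - μ₀)/SE = (76.00 - 74)/0.7500 = 2.6667
Critical value: t_{0.025,63} = ±1.998
p-value ≈ 0.0097
Decision: reject H₀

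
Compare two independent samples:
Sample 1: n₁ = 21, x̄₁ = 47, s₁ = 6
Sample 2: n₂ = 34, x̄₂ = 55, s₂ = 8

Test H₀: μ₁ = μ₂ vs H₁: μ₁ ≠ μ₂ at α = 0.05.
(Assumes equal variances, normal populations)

Pooled variance: s²_p = [20×6² + 33×8²]/(53) = 53.4340
s_p = 7.3099
SE = s_p×√(1/n₁ + 1/n₂) = 7.3099×√(1/21 + 1/34) = 2.0288
t = (x̄₁ - x̄₂)/SE = (47 - 55)/2.0288 = -3.9432
df = 53, t-critical = ±2.006
Decision: reject H₀

Answer: t = -3.9432, reject H₀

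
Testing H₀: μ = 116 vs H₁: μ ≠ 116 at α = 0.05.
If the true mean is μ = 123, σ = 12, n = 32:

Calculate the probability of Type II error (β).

Answer: β ≈ 0.0901

Derivation:
SE = σ/√n = 12/√32 = 2.1213
Critical values: μ₀ ± z_0.025×SE = 116 ± 1.960×2.1213
Acceptance region: (111.8423, 120.1577)
Under H₁ (μ = 123): z_high = (120.1577 - 123)/2.1213 = -1.3399, z_low = (111.8423 - 123)/2.1213 = -5.2598
β = P(not reject | H₁) = Φ(-1.3399) - Φ(-5.2598) ≈ 0.0901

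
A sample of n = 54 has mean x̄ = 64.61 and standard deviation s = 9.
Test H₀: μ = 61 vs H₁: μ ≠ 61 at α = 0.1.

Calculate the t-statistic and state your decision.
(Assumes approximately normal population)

df = n - 1 = 53
SE = s/√n = 9/√54 = 1.2247
t = (x̄ - μ₀)/SE = (64.61 - 61)/1.2247 = 2.9477
Critical value: t_{0.05,53} = ±1.674
p-value ≈ 0.0048
Decision: reject H₀

Answer: t = 2.9477, reject H₀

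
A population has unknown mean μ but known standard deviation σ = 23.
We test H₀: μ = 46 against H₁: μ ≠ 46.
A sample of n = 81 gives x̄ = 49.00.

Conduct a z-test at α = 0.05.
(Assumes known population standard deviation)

Standard error: SE = σ/√n = 23/√81 = 2.5556
z-statistic: z = (x̄ - μ₀)/SE = (49.00 - 46)/2.5556 = 1.1739
Critical value: ±1.960
p-value = 0.2404
Decision: fail to reject H₀

Answer: z = 1.1739, fail to reject H₀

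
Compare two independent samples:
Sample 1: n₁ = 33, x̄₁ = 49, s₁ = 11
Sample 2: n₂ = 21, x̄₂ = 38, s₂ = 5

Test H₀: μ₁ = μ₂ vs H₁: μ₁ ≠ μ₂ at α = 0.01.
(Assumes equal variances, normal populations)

Pooled variance: s²_p = [32×11² + 20×5²]/(52) = 84.0769
s_p = 9.1693
SE = s_p×√(1/n₁ + 1/n₂) = 9.1693×√(1/33 + 1/21) = 2.5596
t = (x̄₁ - x̄₂)/SE = (49 - 38)/2.5596 = 4.2975
df = 52, t-critical = ±2.674
Decision: reject H₀

Answer: t = 4.2975, reject H₀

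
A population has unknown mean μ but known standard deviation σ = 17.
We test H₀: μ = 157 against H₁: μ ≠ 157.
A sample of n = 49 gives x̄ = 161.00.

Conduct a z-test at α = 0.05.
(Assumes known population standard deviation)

Answer: z = 1.6470, fail to reject H₀

Derivation:
Standard error: SE = σ/√n = 17/√49 = 2.4286
z-statistic: z = (x̄ - μ₀)/SE = (161.00 - 157)/2.4286 = 1.6470
Critical value: ±1.960
p-value = 0.0996
Decision: fail to reject H₀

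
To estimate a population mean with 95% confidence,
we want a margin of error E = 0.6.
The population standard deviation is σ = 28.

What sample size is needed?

Answer: n = 8367

Derivation:
z_0.025 = 1.960
n = (z×σ/E)² = (1.960×28/0.6)²
n = 8366.1511
Round up: n = 8367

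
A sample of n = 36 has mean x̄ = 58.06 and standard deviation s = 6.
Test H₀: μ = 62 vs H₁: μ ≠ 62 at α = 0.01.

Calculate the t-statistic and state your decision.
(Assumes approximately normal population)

Answer: t = -3.9400, reject H₀

Derivation:
df = n - 1 = 35
SE = s/√n = 6/√36 = 1.0000
t = (x̄ - μ₀)/SE = (58.06 - 62)/1.0000 = -3.9400
Critical value: t_{0.005,35} = ±2.724
p-value ≈ 0.0004
Decision: reject H₀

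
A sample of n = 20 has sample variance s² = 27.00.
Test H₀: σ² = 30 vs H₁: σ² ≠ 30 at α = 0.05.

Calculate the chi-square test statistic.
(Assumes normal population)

Answer: χ² = 17.1000, fail to reject H₀

Derivation:
df = n - 1 = 19
χ² = (n-1)s²/σ₀² = 19×27.00/30 = 17.1000
Critical values: χ²_{0.975,19} = 8.907, χ²_{0.025,19} = 32.852
Rejection region: χ² < 8.907 or χ² > 32.852
Decision: fail to reject H₀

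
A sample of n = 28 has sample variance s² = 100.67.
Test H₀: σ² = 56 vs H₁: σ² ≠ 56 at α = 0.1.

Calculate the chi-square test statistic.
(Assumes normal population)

Answer: χ² = 48.5373, reject H₀

Derivation:
df = n - 1 = 27
χ² = (n-1)s²/σ₀² = 27×100.67/56 = 48.5373
Critical values: χ²_{0.95,27} = 16.151, χ²_{0.05,27} = 40.113
Rejection region: χ² < 16.151 or χ² > 40.113
Decision: reject H₀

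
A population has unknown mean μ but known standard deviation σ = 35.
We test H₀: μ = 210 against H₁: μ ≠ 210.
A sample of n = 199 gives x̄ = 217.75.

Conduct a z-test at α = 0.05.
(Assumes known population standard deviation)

Answer: z = 3.1236, reject H₀

Derivation:
Standard error: SE = σ/√n = 35/√199 = 2.4811
z-statistic: z = (x̄ - μ₀)/SE = (217.75 - 210)/2.4811 = 3.1236
Critical value: ±1.960
p-value = 0.0018
Decision: reject H₀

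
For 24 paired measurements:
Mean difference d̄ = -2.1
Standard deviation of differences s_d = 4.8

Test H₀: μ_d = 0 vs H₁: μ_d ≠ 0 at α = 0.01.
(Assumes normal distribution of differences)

Answer: t = -2.1433, fail to reject H₀

Derivation:
df = n - 1 = 23
SE = s_d/√n = 4.8/√24 = 0.9798
t = d̄/SE = -2.1/0.9798 = -2.1433
Critical value: t_{0.005,23} = ±2.807
p-value ≈ 0.0429
Decision: fail to reject H₀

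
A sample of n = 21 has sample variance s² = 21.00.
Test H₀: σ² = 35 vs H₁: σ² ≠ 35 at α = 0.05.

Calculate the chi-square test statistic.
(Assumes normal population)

df = n - 1 = 20
χ² = (n-1)s²/σ₀² = 20×21.00/35 = 12.0000
Critical values: χ²_{0.975,20} = 9.591, χ²_{0.025,20} = 34.170
Rejection region: χ² < 9.591 or χ² > 34.170
Decision: fail to reject H₀

Answer: χ² = 12.0000, fail to reject H₀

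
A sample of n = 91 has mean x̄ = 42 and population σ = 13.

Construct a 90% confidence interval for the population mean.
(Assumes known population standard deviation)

Confidence level: 90%, α = 0.1
z_0.05 = 1.645
SE = σ/√n = 13/√91 = 1.3628
Margin of error = 1.645 × 1.3628 = 2.2418
CI: x̄ ± margin = 42 ± 2.2418
CI: (39.7582, 44.2418)

Answer: (39.7582, 44.2418)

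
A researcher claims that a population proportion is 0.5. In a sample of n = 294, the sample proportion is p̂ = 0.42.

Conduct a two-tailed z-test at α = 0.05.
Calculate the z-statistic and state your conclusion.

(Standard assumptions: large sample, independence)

Answer: z = -2.7434, reject H₀

Derivation:
H₀: p = 0.5, H₁: p ≠ 0.5
Standard error: SE = √(p₀(1-p₀)/n) = √(0.5×0.5/294) = 0.029161
z-statistic: z = (p̂ - p₀)/SE = (0.42 - 0.5)/0.029161 = -2.7434
Critical value: z_0.025 = ±1.960
p-value = 0.0061
Decision: reject H₀ at α = 0.05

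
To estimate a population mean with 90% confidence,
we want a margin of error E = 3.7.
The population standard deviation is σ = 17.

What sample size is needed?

z_0.05 = 1.645
n = (z×σ/E)² = (1.645×17/3.7)²
n = 57.1250
Round up: n = 58

Answer: n = 58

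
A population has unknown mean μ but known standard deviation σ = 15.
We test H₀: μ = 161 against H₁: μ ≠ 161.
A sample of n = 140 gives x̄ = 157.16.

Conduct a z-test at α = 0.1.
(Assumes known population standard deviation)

Standard error: SE = σ/√n = 15/√140 = 1.2677
z-statistic: z = (x̄ - μ₀)/SE = (157.16 - 161)/1.2677 = -3.0291
Critical value: ±1.645
p-value = 0.0025
Decision: reject H₀

Answer: z = -3.0291, reject H₀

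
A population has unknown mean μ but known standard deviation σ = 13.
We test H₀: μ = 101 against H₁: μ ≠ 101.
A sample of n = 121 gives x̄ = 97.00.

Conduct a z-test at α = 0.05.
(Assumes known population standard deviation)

Standard error: SE = σ/√n = 13/√121 = 1.1818
z-statistic: z = (x̄ - μ₀)/SE = (97.00 - 101)/1.1818 = -3.3847
Critical value: ±1.960
p-value = 0.0007
Decision: reject H₀

Answer: z = -3.3847, reject H₀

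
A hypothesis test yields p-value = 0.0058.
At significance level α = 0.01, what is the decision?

Compare p-value to α:
0.0058 < 0.01
Decision: reject H₀

Answer: reject H₀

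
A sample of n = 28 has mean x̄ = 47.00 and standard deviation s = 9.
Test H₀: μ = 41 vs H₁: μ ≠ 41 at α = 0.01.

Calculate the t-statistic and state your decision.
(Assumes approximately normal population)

df = n - 1 = 27
SE = s/√n = 9/√28 = 1.7008
t = (x̄ - μ₀)/SE = (47.00 - 41)/1.7008 = 3.5278
Critical value: t_{0.005,27} = ±2.771
p-value ≈ 0.0015
Decision: reject H₀

Answer: t = 3.5278, reject H₀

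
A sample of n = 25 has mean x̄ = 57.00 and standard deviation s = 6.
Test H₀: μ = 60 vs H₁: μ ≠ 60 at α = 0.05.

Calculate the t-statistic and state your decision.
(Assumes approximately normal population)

df = n - 1 = 24
SE = s/√n = 6/√25 = 1.2000
t = (x̄ - μ₀)/SE = (57.00 - 60)/1.2000 = -2.5000
Critical value: t_{0.025,24} = ±2.064
p-value ≈ 0.0197
Decision: reject H₀

Answer: t = -2.5000, reject H₀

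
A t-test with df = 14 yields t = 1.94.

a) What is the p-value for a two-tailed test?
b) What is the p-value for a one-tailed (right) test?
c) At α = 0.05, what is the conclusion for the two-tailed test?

Using t-distribution with df = 14:
a) Two-tailed: p = 2×P(T > 1.94) = 0.0728
b) One-tailed: p = P(T > 1.94) = 0.0364
c) 0.0728 ≥ 0.05, fail to reject H₀

Answer: a) 0.0728, b) 0.0364, c) fail to reject H₀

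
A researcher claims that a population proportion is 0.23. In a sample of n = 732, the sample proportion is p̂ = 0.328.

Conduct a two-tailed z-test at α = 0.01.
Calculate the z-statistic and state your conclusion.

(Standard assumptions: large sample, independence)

H₀: p = 0.23, H₁: p ≠ 0.23
Standard error: SE = √(p₀(1-p₀)/n) = √(0.23×0.77/732) = 0.015554
z-statistic: z = (p̂ - p₀)/SE = (0.328 - 0.23)/0.015554 = 6.3006
Critical value: z_0.005 = ±2.576
p-value < 0.0001
Decision: reject H₀ at α = 0.01

Answer: z = 6.3006, reject H₀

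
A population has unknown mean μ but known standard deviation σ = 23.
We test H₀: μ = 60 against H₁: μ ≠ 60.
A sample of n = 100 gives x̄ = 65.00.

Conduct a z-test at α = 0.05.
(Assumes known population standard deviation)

Standard error: SE = σ/√n = 23/√100 = 2.3000
z-statistic: z = (x̄ - μ₀)/SE = (65.00 - 60)/2.3000 = 2.1739
Critical value: ±1.960
p-value = 0.0297
Decision: reject H₀

Answer: z = 2.1739, reject H₀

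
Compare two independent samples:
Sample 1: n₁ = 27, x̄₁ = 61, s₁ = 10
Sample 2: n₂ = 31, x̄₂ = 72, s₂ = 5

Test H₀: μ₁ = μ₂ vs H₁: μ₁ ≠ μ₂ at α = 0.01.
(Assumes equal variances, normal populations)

Pooled variance: s²_p = [26×10² + 30×5²]/(56) = 59.8214
s_p = 7.7344
SE = s_p×√(1/n₁ + 1/n₂) = 7.7344×√(1/27 + 1/31) = 2.0360
t = (x̄₁ - x̄₂)/SE = (61 - 72)/2.0360 = -5.4028
df = 56, t-critical = ±2.667
Decision: reject H₀

Answer: t = -5.4028, reject H₀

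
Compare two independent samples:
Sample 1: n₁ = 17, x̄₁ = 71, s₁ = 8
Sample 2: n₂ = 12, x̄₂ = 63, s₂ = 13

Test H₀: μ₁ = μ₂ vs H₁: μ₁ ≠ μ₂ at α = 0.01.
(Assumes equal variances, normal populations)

Pooled variance: s²_p = [16×8² + 11×13²]/(27) = 106.7778
s_p = 10.3333
SE = s_p×√(1/n₁ + 1/n₂) = 10.3333×√(1/17 + 1/12) = 3.8960
t = (x̄₁ - x̄₂)/SE = (71 - 63)/3.8960 = 2.0534
df = 27, t-critical = ±2.771
Decision: fail to reject H₀

Answer: t = 2.0534, fail to reject H₀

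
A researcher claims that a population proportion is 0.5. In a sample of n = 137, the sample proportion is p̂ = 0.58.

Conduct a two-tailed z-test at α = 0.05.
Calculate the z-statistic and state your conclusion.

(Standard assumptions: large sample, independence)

Answer: z = 1.8727, fail to reject H₀

Derivation:
H₀: p = 0.5, H₁: p ≠ 0.5
Standard error: SE = √(p₀(1-p₀)/n) = √(0.5×0.5/137) = 0.042718
z-statistic: z = (p̂ - p₀)/SE = (0.58 - 0.5)/0.042718 = 1.8727
Critical value: z_0.025 = ±1.960
p-value = 0.0611
Decision: fail to reject H₀ at α = 0.05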